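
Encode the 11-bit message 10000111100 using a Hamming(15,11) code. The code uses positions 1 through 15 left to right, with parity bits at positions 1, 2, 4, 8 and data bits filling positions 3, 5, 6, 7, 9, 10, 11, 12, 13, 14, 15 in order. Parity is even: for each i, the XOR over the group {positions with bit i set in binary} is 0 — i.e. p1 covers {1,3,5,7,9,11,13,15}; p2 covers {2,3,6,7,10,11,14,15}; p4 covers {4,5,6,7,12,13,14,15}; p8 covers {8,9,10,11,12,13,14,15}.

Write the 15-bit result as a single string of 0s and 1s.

Place data at non-parity positions: p1 p2 1 p4 0 0 0 p8 0 1 1 1 1 0 0
p1 (pos 1,3,5,7,9,11,13,15): XOR of data positions = 1⊕0⊕0⊕0⊕1⊕1⊕0 = 1
p2 (pos 2,3,6,7,10,11,14,15): XOR of data positions = 1⊕0⊕0⊕1⊕1⊕0⊕0 = 1
p4 (pos 4,5,6,7,12,13,14,15): XOR of data positions = 0⊕0⊕0⊕1⊕1⊕0⊕0 = 0
p8 (pos 8,9,10,11,12,13,14,15): XOR of data positions = 0⊕1⊕1⊕1⊕1⊕0⊕0 = 0
Codeword: 111000000111100

111000000111100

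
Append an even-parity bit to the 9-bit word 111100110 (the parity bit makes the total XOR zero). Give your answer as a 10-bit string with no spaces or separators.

XOR of the 9 data bits: 1⊕1⊕1⊕1⊕0⊕0⊕1⊕1⊕0 = 0
Parity bit = 0 (so all 10 bits XOR to 0).

1111001100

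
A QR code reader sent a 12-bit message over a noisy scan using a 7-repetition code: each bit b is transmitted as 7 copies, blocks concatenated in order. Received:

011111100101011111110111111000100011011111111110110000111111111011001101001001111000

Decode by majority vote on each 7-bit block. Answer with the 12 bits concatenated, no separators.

101101101101

Block 1 (0111111): 6 ones → 1
Block 2 (0010101): 3 ones → 0
Block 3 (1111110): 6 ones → 1
Block 4 (1111110): 6 ones → 1
Block 5 (0010001): 2 ones → 0
Block 6 (1011111): 6 ones → 1
Block 7 (1111101): 6 ones → 1
Block 8 (1000011): 3 ones → 0
Block 9 (1111111): 7 ones → 1
Block 10 (0110011): 4 ones → 1
Block 11 (0100100): 2 ones → 0
Block 12 (1111000): 4 ones → 1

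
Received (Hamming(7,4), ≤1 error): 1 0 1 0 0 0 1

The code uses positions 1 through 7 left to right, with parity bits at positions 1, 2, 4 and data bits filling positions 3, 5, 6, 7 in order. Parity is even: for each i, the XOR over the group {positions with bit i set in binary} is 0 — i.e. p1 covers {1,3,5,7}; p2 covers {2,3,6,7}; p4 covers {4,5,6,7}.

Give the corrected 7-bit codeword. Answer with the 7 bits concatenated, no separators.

1010101

s1 (pos 1,3,5,7): 1⊕1⊕0⊕1 = 1
s2 (pos 2,3,6,7): 0⊕1⊕0⊕1 = 0
s4 (pos 4,5,6,7): 0⊕0⊕0⊕1 = 1
Syndrome s4…s1 = 101 → error at position 5.
Flip position 5: 1010001 → 1010101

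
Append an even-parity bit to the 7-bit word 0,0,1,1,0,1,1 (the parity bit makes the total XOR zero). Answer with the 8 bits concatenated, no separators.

XOR of the 7 data bits: 0⊕0⊕1⊕1⊕0⊕1⊕1 = 0
Parity bit = 0 (so all 8 bits XOR to 0).

00110110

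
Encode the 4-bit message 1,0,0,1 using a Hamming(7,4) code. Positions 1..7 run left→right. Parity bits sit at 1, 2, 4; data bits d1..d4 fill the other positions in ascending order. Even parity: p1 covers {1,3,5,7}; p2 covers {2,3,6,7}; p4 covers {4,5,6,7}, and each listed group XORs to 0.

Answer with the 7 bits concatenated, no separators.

Place data at non-parity positions: p1 p2 1 p4 0 0 1
p1 (pos 1,3,5,7): XOR of data positions = 1⊕0⊕1 = 0
p2 (pos 2,3,6,7): XOR of data positions = 1⊕0⊕1 = 0
p4 (pos 4,5,6,7): XOR of data positions = 0⊕0⊕1 = 1
Codeword: 0011001

0011001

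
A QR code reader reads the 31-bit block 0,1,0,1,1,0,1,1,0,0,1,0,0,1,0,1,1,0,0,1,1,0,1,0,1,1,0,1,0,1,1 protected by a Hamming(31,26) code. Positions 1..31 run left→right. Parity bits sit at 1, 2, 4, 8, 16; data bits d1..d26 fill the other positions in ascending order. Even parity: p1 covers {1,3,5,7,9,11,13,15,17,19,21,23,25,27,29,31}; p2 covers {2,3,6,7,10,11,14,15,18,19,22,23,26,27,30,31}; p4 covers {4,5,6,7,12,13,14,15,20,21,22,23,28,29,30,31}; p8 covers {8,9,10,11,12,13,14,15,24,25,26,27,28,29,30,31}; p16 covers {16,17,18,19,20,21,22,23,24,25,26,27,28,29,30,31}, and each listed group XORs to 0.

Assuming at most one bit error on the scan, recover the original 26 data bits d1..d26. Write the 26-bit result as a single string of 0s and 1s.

01010010010100110101101011

s1 (pos 1,3,5,7,9,11,13,15,17,19,21,23,25,27,29,31): 0⊕0⊕1⊕1⊕0⊕1⊕0⊕0⊕1⊕0⊕1⊕1⊕1⊕0⊕0⊕1 = 0
s2 (pos 2,3,6,7,10,11,14,15,18,19,22,23,26,27,30,31): 1⊕0⊕0⊕1⊕0⊕1⊕1⊕0⊕0⊕0⊕0⊕1⊕1⊕0⊕1⊕1 = 0
s4 (pos 4,5,6,7,12,13,14,15,20,21,22,23,28,29,30,31): 1⊕1⊕0⊕1⊕0⊕0⊕1⊕0⊕1⊕1⊕0⊕1⊕1⊕0⊕1⊕1 = 0
s8 (pos 8,9,10,11,12,13,14,15,24,25,26,27,28,29,30,31): 1⊕0⊕0⊕1⊕0⊕0⊕1⊕0⊕0⊕1⊕1⊕0⊕1⊕0⊕1⊕1 = 0
s16 (pos 16,17,18,19,20,21,22,23,24,25,26,27,28,29,30,31): 1⊕1⊕0⊕0⊕1⊕1⊕0⊕1⊕0⊕1⊕1⊕0⊕1⊕0⊕1⊕1 = 0
Syndrome s16…s1 = 00000 → no error.
Read data bits from positions 3,5,6,7,9,10,11,12,13,14,15,17,18,19,20,21,22,23,24,25,26,27,28,29,30,31: 01010010010100110101101011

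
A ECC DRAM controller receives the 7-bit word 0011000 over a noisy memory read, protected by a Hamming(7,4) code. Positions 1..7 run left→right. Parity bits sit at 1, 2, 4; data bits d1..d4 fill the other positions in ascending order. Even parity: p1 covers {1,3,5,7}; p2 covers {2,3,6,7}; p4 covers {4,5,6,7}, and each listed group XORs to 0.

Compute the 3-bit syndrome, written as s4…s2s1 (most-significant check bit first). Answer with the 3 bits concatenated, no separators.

111

s1 (pos 1,3,5,7): 0⊕1⊕0⊕0 = 1
s2 (pos 2,3,6,7): 0⊕1⊕0⊕0 = 1
s4 (pos 4,5,6,7): 1⊕0⊕0⊕0 = 1
Syndrome s4…s1 = 111 → error at position 7.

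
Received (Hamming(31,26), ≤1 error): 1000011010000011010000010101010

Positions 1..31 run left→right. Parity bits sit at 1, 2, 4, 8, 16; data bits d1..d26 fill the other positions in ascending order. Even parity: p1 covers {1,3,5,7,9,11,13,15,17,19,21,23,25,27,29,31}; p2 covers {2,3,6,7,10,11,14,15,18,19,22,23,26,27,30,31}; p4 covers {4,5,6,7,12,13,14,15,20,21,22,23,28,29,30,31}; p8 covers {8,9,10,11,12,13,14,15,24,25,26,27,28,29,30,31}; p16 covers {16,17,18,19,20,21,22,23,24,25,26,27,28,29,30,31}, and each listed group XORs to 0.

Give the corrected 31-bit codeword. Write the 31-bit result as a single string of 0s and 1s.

s1 (pos 1,3,5,7,9,11,13,15,17,19,21,23,25,27,29,31): 1⊕0⊕0⊕1⊕1⊕0⊕0⊕1⊕0⊕0⊕0⊕0⊕0⊕0⊕0⊕0 = 0
s2 (pos 2,3,6,7,10,11,14,15,18,19,22,23,26,27,30,31): 0⊕0⊕1⊕1⊕0⊕0⊕0⊕1⊕1⊕0⊕0⊕0⊕1⊕0⊕1⊕0 = 0
s4 (pos 4,5,6,7,12,13,14,15,20,21,22,23,28,29,30,31): 0⊕0⊕1⊕1⊕0⊕0⊕0⊕1⊕0⊕0⊕0⊕0⊕1⊕0⊕1⊕0 = 1
s8 (pos 8,9,10,11,12,13,14,15,24,25,26,27,28,29,30,31): 0⊕1⊕0⊕0⊕0⊕0⊕0⊕1⊕1⊕0⊕1⊕0⊕1⊕0⊕1⊕0 = 0
s16 (pos 16,17,18,19,20,21,22,23,24,25,26,27,28,29,30,31): 1⊕0⊕1⊕0⊕0⊕0⊕0⊕0⊕1⊕0⊕1⊕0⊕1⊕0⊕1⊕0 = 0
Syndrome s16…s1 = 00100 → error at position 4.
Flip position 4: 1000011010000011010000010101010 → 1001011010000011010000010101010

1001011010000011010000010101010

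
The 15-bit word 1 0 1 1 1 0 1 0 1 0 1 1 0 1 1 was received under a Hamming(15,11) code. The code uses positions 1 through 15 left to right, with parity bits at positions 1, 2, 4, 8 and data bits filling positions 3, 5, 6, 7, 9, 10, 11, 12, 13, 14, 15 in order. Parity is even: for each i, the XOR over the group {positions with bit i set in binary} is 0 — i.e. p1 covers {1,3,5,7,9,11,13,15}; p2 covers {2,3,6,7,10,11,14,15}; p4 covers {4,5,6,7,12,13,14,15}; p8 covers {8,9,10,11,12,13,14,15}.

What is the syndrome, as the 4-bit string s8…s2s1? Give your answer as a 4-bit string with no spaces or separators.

1011

s1 (pos 1,3,5,7,9,11,13,15): 1⊕1⊕1⊕1⊕1⊕1⊕0⊕1 = 1
s2 (pos 2,3,6,7,10,11,14,15): 0⊕1⊕0⊕1⊕0⊕1⊕1⊕1 = 1
s4 (pos 4,5,6,7,12,13,14,15): 1⊕1⊕0⊕1⊕1⊕0⊕1⊕1 = 0
s8 (pos 8,9,10,11,12,13,14,15): 0⊕1⊕0⊕1⊕1⊕0⊕1⊕1 = 1
Syndrome s8…s1 = 1011 → error at position 11.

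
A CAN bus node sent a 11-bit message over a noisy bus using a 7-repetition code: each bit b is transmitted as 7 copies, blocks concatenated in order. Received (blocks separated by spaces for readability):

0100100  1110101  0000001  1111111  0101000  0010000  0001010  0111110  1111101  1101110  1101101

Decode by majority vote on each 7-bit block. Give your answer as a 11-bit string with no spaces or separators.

01010001111

Block 1 (0100100): 2 ones → 0
Block 2 (1110101): 5 ones → 1
Block 3 (0000001): 1 one → 0
Block 4 (1111111): 7 ones → 1
Block 5 (0101000): 2 ones → 0
Block 6 (0010000): 1 one → 0
Block 7 (0001010): 2 ones → 0
Block 8 (0111110): 5 ones → 1
Block 9 (1111101): 6 ones → 1
Block 10 (1101110): 5 ones → 1
Block 11 (1101101): 5 ones → 1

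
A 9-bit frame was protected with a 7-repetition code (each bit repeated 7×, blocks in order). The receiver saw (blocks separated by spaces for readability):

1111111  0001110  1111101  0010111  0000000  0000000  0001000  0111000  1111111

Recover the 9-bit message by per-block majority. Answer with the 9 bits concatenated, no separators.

101100001

Block 1 (1111111): 7 ones → 1
Block 2 (0001110): 3 ones → 0
Block 3 (1111101): 6 ones → 1
Block 4 (0010111): 4 ones → 1
Block 5 (0000000): 0 ones → 0
Block 6 (0000000): 0 ones → 0
Block 7 (0001000): 1 one → 0
Block 8 (0111000): 3 ones → 0
Block 9 (1111111): 7 ones → 1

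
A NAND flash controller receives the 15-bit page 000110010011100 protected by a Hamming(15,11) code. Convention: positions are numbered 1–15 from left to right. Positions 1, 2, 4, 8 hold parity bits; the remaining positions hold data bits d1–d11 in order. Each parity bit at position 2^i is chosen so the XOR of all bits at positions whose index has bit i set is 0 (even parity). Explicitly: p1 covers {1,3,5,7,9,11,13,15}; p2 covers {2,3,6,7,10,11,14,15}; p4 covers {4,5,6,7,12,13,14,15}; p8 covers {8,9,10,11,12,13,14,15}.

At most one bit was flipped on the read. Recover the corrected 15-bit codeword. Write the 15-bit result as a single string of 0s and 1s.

s1 (pos 1,3,5,7,9,11,13,15): 0⊕0⊕1⊕0⊕0⊕1⊕1⊕0 = 1
s2 (pos 2,3,6,7,10,11,14,15): 0⊕0⊕0⊕0⊕0⊕1⊕0⊕0 = 1
s4 (pos 4,5,6,7,12,13,14,15): 1⊕1⊕0⊕0⊕1⊕1⊕0⊕0 = 0
s8 (pos 8,9,10,11,12,13,14,15): 1⊕0⊕0⊕1⊕1⊕1⊕0⊕0 = 0
Syndrome s8…s1 = 0011 → error at position 3.
Flip position 3: 000110010011100 → 001110010011100

001110010011100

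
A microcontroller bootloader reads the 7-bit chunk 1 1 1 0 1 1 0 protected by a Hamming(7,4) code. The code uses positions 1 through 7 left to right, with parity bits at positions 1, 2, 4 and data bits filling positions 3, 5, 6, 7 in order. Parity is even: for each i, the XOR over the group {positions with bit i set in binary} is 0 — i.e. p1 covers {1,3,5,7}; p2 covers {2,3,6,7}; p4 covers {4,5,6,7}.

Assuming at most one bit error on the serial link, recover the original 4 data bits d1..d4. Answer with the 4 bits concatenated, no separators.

s1 (pos 1,3,5,7): 1⊕1⊕1⊕0 = 1
s2 (pos 2,3,6,7): 1⊕1⊕1⊕0 = 1
s4 (pos 4,5,6,7): 0⊕1⊕1⊕0 = 0
Syndrome s4…s1 = 011 → error at position 3.
Flip position 3: 1110110 → 1100110
Read data bits from positions 3,5,6,7: 0110

0110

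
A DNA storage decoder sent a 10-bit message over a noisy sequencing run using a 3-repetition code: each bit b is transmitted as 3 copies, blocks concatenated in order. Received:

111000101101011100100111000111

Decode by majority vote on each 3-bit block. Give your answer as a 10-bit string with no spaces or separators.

Block 1 (111): 3 ones → 1
Block 2 (000): 0 ones → 0
Block 3 (101): 2 ones → 1
Block 4 (101): 2 ones → 1
Block 5 (011): 2 ones → 1
Block 6 (100): 1 one → 0
Block 7 (100): 1 one → 0
Block 8 (111): 3 ones → 1
Block 9 (000): 0 ones → 0
Block 10 (111): 3 ones → 1

1011100101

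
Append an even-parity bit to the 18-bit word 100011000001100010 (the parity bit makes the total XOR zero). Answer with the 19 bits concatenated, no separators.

1000110000011000100

XOR of the 18 data bits: 1⊕0⊕0⊕0⊕1⊕1⊕0⊕0⊕0⊕0⊕0⊕1⊕1⊕0⊕0⊕0⊕1⊕0 = 0
Parity bit = 0 (so all 19 bits XOR to 0).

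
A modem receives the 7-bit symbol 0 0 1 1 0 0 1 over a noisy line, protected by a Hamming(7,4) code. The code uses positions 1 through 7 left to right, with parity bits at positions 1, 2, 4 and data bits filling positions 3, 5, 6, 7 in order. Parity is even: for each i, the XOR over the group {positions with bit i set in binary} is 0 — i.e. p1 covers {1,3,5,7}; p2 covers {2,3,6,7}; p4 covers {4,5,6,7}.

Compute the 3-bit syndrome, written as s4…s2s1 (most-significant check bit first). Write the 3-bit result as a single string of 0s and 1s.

000

s1 (pos 1,3,5,7): 0⊕1⊕0⊕1 = 0
s2 (pos 2,3,6,7): 0⊕1⊕0⊕1 = 0
s4 (pos 4,5,6,7): 1⊕0⊕0⊕1 = 0
Syndrome s4…s1 = 000 → no error.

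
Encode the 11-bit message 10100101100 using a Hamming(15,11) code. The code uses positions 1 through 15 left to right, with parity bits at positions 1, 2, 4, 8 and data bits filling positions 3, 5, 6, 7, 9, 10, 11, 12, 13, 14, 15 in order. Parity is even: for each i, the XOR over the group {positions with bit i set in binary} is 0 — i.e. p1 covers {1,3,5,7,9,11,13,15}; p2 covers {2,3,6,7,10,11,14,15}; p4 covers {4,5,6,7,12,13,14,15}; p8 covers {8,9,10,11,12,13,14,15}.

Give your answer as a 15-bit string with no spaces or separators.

011101010101100

Place data at non-parity positions: p1 p2 1 p4 0 1 0 p8 0 1 0 1 1 0 0
p1 (pos 1,3,5,7,9,11,13,15): XOR of data positions = 1⊕0⊕0⊕0⊕0⊕1⊕0 = 0
p2 (pos 2,3,6,7,10,11,14,15): XOR of data positions = 1⊕1⊕0⊕1⊕0⊕0⊕0 = 1
p4 (pos 4,5,6,7,12,13,14,15): XOR of data positions = 0⊕1⊕0⊕1⊕1⊕0⊕0 = 1
p8 (pos 8,9,10,11,12,13,14,15): XOR of data positions = 0⊕1⊕0⊕1⊕1⊕0⊕0 = 1
Codeword: 011101010101100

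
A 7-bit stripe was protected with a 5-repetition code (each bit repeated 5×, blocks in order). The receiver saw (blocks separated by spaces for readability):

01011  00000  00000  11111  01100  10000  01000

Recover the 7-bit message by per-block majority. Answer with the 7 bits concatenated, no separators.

Block 1 (01011): 3 ones → 1
Block 2 (00000): 0 ones → 0
Block 3 (00000): 0 ones → 0
Block 4 (11111): 5 ones → 1
Block 5 (01100): 2 ones → 0
Block 6 (10000): 1 one → 0
Block 7 (01000): 1 one → 0

1001000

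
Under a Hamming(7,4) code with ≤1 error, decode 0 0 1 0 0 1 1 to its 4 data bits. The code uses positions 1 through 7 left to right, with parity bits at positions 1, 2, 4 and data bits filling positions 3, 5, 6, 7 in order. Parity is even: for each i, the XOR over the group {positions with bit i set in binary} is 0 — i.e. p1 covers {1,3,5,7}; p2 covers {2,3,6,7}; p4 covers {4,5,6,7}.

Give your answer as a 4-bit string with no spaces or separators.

s1 (pos 1,3,5,7): 0⊕1⊕0⊕1 = 0
s2 (pos 2,3,6,7): 0⊕1⊕1⊕1 = 1
s4 (pos 4,5,6,7): 0⊕0⊕1⊕1 = 0
Syndrome s4…s1 = 010 → error at position 2.
Flip position 2: 0010011 → 0110011
Read data bits from positions 3,5,6,7: 1011

1011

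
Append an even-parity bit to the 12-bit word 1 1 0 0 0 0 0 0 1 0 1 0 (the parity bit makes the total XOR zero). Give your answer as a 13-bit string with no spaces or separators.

XOR of the 12 data bits: 1⊕1⊕0⊕0⊕0⊕0⊕0⊕0⊕1⊕0⊕1⊕0 = 0
Parity bit = 0 (so all 13 bits XOR to 0).

1100000010100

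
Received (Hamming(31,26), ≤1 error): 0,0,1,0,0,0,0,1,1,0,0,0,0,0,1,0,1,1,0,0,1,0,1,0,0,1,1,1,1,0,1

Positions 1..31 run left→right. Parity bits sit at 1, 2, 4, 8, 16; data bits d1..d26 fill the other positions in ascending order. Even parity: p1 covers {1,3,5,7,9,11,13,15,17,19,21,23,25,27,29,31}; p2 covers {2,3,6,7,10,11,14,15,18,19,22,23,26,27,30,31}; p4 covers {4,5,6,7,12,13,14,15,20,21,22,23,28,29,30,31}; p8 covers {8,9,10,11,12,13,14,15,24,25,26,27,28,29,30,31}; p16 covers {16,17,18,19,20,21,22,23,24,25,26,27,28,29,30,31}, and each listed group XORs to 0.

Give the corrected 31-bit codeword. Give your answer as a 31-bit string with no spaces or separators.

s1 (pos 1,3,5,7,9,11,13,15,17,19,21,23,25,27,29,31): 0⊕1⊕0⊕0⊕1⊕0⊕0⊕1⊕1⊕0⊕1⊕1⊕0⊕1⊕1⊕1 = 1
s2 (pos 2,3,6,7,10,11,14,15,18,19,22,23,26,27,30,31): 0⊕1⊕0⊕0⊕0⊕0⊕0⊕1⊕1⊕0⊕0⊕1⊕1⊕1⊕0⊕1 = 1
s4 (pos 4,5,6,7,12,13,14,15,20,21,22,23,28,29,30,31): 0⊕0⊕0⊕0⊕0⊕0⊕0⊕1⊕0⊕1⊕0⊕1⊕1⊕1⊕0⊕1 = 0
s8 (pos 8,9,10,11,12,13,14,15,24,25,26,27,28,29,30,31): 1⊕1⊕0⊕0⊕0⊕0⊕0⊕1⊕0⊕0⊕1⊕1⊕1⊕1⊕0⊕1 = 0
s16 (pos 16,17,18,19,20,21,22,23,24,25,26,27,28,29,30,31): 0⊕1⊕1⊕0⊕0⊕1⊕0⊕1⊕0⊕0⊕1⊕1⊕1⊕1⊕0⊕1 = 1
Syndrome s16…s1 = 10011 → error at position 19.
Flip position 19: 0010000110000010110010100111101 → 0010000110000010111010100111101

0010000110000010111010100111101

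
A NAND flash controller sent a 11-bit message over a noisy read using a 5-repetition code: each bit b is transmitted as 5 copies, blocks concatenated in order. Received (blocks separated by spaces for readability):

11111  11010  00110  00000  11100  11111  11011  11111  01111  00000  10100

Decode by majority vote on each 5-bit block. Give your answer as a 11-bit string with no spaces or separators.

Block 1 (11111): 5 ones → 1
Block 2 (11010): 3 ones → 1
Block 3 (00110): 2 ones → 0
Block 4 (00000): 0 ones → 0
Block 5 (11100): 3 ones → 1
Block 6 (11111): 5 ones → 1
Block 7 (11011): 4 ones → 1
Block 8 (11111): 5 ones → 1
Block 9 (01111): 4 ones → 1
Block 10 (00000): 0 ones → 0
Block 11 (10100): 2 ones → 0

11001111100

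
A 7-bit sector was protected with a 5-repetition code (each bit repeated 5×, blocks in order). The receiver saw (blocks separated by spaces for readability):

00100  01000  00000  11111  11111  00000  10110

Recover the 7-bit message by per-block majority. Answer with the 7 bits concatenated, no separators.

Block 1 (00100): 1 one → 0
Block 2 (01000): 1 one → 0
Block 3 (00000): 0 ones → 0
Block 4 (11111): 5 ones → 1
Block 5 (11111): 5 ones → 1
Block 6 (00000): 0 ones → 0
Block 7 (10110): 3 ones → 1

0001101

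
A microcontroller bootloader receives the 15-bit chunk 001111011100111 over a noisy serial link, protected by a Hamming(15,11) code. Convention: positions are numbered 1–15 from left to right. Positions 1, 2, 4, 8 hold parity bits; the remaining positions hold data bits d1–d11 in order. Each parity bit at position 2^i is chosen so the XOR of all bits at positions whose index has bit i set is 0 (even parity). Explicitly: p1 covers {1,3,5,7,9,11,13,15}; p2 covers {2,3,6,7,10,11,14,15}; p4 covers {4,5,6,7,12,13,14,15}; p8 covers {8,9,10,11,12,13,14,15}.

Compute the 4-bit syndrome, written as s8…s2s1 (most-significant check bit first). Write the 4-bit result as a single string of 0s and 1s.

0011

s1 (pos 1,3,5,7,9,11,13,15): 0⊕1⊕1⊕0⊕1⊕0⊕1⊕1 = 1
s2 (pos 2,3,6,7,10,11,14,15): 0⊕1⊕1⊕0⊕1⊕0⊕1⊕1 = 1
s4 (pos 4,5,6,7,12,13,14,15): 1⊕1⊕1⊕0⊕0⊕1⊕1⊕1 = 0
s8 (pos 8,9,10,11,12,13,14,15): 1⊕1⊕1⊕0⊕0⊕1⊕1⊕1 = 0
Syndrome s8…s1 = 0011 → error at position 3.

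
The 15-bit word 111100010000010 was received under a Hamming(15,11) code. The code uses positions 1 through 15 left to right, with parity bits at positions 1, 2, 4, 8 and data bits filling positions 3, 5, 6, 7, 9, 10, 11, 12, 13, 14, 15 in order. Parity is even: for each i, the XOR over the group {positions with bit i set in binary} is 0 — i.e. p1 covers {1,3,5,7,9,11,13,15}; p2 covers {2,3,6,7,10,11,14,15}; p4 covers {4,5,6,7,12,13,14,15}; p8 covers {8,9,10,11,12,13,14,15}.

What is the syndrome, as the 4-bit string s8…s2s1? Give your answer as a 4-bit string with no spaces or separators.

s1 (pos 1,3,5,7,9,11,13,15): 1⊕1⊕0⊕0⊕0⊕0⊕0⊕0 = 0
s2 (pos 2,3,6,7,10,11,14,15): 1⊕1⊕0⊕0⊕0⊕0⊕1⊕0 = 1
s4 (pos 4,5,6,7,12,13,14,15): 1⊕0⊕0⊕0⊕0⊕0⊕1⊕0 = 0
s8 (pos 8,9,10,11,12,13,14,15): 1⊕0⊕0⊕0⊕0⊕0⊕1⊕0 = 0
Syndrome s8…s1 = 0010 → error at position 2.

0010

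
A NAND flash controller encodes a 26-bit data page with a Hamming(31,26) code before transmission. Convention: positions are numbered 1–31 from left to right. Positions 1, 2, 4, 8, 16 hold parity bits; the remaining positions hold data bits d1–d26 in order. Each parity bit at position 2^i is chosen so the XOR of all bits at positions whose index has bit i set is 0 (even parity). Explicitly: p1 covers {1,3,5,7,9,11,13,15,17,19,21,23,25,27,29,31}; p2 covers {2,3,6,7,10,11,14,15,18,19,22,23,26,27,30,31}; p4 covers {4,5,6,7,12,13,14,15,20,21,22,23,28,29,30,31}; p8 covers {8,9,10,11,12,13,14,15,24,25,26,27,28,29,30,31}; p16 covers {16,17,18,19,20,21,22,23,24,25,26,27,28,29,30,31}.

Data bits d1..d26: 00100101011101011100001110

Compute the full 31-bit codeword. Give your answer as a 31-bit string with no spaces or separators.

0000010101010110101011100001110

Place data at non-parity positions: p1 p2 0 p4 0 1 0 p8 0 1 0 1 0 1 1 p16 1 0 1 0 1 1 1 0 0 0 0 1 1 1 0
p1 (pos 1,3,5,7,9,11,13,15,17,19,21,23,25,27,29,31): XOR of data positions = 0⊕0⊕0⊕0⊕0⊕0⊕1⊕1⊕1⊕1⊕1⊕0⊕0⊕1⊕0 = 0
p2 (pos 2,3,6,7,10,11,14,15,18,19,22,23,26,27,30,31): XOR of data positions = 0⊕1⊕0⊕1⊕0⊕1⊕1⊕0⊕1⊕1⊕1⊕0⊕0⊕1⊕0 = 0
p4 (pos 4,5,6,7,12,13,14,15,20,21,22,23,28,29,30,31): XOR of data positions = 0⊕1⊕0⊕1⊕0⊕1⊕1⊕0⊕1⊕1⊕1⊕1⊕1⊕1⊕0 = 0
p8 (pos 8,9,10,11,12,13,14,15,24,25,26,27,28,29,30,31): XOR of data positions = 0⊕1⊕0⊕1⊕0⊕1⊕1⊕0⊕0⊕0⊕0⊕1⊕1⊕1⊕0 = 1
p16 (pos 16,17,18,19,20,21,22,23,24,25,26,27,28,29,30,31): XOR of data positions = 1⊕0⊕1⊕0⊕1⊕1⊕1⊕0⊕0⊕0⊕0⊕1⊕1⊕1⊕0 = 0
Codeword: 0000010101010110101011100001110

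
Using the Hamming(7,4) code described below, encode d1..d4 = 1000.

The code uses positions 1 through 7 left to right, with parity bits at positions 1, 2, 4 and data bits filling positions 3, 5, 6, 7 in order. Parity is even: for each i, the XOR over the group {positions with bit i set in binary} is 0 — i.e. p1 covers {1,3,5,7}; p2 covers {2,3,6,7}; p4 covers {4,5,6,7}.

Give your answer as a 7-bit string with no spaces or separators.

Place data at non-parity positions: p1 p2 1 p4 0 0 0
p1 (pos 1,3,5,7): XOR of data positions = 1⊕0⊕0 = 1
p2 (pos 2,3,6,7): XOR of data positions = 1⊕0⊕0 = 1
p4 (pos 4,5,6,7): XOR of data positions = 0⊕0⊕0 = 0
Codeword: 1110000

1110000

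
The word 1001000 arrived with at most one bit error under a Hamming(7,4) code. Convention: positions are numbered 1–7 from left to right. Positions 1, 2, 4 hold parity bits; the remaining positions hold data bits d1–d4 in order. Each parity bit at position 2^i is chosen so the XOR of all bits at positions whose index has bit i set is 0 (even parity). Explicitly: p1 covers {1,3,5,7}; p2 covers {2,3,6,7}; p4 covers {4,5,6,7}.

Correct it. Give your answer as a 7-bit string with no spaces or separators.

s1 (pos 1,3,5,7): 1⊕0⊕0⊕0 = 1
s2 (pos 2,3,6,7): 0⊕0⊕0⊕0 = 0
s4 (pos 4,5,6,7): 1⊕0⊕0⊕0 = 1
Syndrome s4…s1 = 101 → error at position 5.
Flip position 5: 1001000 → 1001100

1001100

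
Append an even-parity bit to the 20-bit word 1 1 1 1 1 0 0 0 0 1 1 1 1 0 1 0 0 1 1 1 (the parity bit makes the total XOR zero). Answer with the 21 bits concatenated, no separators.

XOR of the 20 data bits: 1⊕1⊕1⊕1⊕1⊕0⊕0⊕0⊕0⊕1⊕1⊕1⊕1⊕0⊕1⊕0⊕0⊕1⊕1⊕1 = 1
Parity bit = 1 (so all 21 bits XOR to 0).

111110000111101001111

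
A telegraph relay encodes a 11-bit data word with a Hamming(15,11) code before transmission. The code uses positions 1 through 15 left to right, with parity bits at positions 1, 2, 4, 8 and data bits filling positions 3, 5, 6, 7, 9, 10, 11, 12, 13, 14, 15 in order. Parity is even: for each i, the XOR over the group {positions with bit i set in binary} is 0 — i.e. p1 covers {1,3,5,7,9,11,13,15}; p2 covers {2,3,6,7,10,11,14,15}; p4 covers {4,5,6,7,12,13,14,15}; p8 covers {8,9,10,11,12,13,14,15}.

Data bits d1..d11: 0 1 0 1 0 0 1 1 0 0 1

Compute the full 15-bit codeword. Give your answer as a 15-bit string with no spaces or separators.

010010110011001

Place data at non-parity positions: p1 p2 0 p4 1 0 1 p8 0 0 1 1 0 0 1
p1 (pos 1,3,5,7,9,11,13,15): XOR of data positions = 0⊕1⊕1⊕0⊕1⊕0⊕1 = 0
p2 (pos 2,3,6,7,10,11,14,15): XOR of data positions = 0⊕0⊕1⊕0⊕1⊕0⊕1 = 1
p4 (pos 4,5,6,7,12,13,14,15): XOR of data positions = 1⊕0⊕1⊕1⊕0⊕0⊕1 = 0
p8 (pos 8,9,10,11,12,13,14,15): XOR of data positions = 0⊕0⊕1⊕1⊕0⊕0⊕1 = 1
Codeword: 010010110011001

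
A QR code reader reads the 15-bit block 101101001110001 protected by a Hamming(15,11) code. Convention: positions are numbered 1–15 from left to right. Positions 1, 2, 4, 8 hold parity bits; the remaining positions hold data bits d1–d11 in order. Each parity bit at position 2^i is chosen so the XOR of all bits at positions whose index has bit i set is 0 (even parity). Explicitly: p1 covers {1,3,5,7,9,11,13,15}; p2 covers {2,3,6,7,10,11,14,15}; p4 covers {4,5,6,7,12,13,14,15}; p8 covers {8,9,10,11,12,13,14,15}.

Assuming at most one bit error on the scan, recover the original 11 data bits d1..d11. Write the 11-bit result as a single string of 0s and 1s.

10111110001

s1 (pos 1,3,5,7,9,11,13,15): 1⊕1⊕0⊕0⊕1⊕1⊕0⊕1 = 1
s2 (pos 2,3,6,7,10,11,14,15): 0⊕1⊕1⊕0⊕1⊕1⊕0⊕1 = 1
s4 (pos 4,5,6,7,12,13,14,15): 1⊕0⊕1⊕0⊕0⊕0⊕0⊕1 = 1
s8 (pos 8,9,10,11,12,13,14,15): 0⊕1⊕1⊕1⊕0⊕0⊕0⊕1 = 0
Syndrome s8…s1 = 0111 → error at position 7.
Flip position 7: 101101001110001 → 101101101110001
Read data bits from positions 3,5,6,7,9,10,11,12,13,14,15: 10111110001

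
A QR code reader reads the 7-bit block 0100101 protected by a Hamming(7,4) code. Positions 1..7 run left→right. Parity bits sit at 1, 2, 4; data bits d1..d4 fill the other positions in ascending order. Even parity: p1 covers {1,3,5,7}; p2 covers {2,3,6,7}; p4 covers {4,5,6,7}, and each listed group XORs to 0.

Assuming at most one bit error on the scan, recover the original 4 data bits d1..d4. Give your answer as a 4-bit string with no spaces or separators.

s1 (pos 1,3,5,7): 0⊕0⊕1⊕1 = 0
s2 (pos 2,3,6,7): 1⊕0⊕0⊕1 = 0
s4 (pos 4,5,6,7): 0⊕1⊕0⊕1 = 0
Syndrome s4…s1 = 000 → no error.
Read data bits from positions 3,5,6,7: 0101

0101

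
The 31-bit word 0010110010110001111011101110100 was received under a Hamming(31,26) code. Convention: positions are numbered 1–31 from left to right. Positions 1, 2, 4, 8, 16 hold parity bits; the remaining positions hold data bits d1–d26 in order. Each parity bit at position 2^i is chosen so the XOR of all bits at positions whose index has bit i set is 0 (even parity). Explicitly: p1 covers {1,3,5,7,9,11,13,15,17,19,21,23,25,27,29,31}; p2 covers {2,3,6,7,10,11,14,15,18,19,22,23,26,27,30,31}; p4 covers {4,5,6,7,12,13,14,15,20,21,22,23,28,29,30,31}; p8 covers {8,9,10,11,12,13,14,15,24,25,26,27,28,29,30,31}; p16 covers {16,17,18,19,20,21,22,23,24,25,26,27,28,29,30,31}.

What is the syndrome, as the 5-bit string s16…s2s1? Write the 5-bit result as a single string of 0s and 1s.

11111

s1 (pos 1,3,5,7,9,11,13,15,17,19,21,23,25,27,29,31): 0⊕1⊕1⊕0⊕1⊕1⊕0⊕0⊕1⊕1⊕1⊕1⊕1⊕1⊕1⊕0 = 1
s2 (pos 2,3,6,7,10,11,14,15,18,19,22,23,26,27,30,31): 0⊕1⊕1⊕0⊕0⊕1⊕0⊕0⊕1⊕1⊕1⊕1⊕1⊕1⊕0⊕0 = 1
s4 (pos 4,5,6,7,12,13,14,15,20,21,22,23,28,29,30,31): 0⊕1⊕1⊕0⊕1⊕0⊕0⊕0⊕0⊕1⊕1⊕1⊕0⊕1⊕0⊕0 = 1
s8 (pos 8,9,10,11,12,13,14,15,24,25,26,27,28,29,30,31): 0⊕1⊕0⊕1⊕1⊕0⊕0⊕0⊕0⊕1⊕1⊕1⊕0⊕1⊕0⊕0 = 1
s16 (pos 16,17,18,19,20,21,22,23,24,25,26,27,28,29,30,31): 1⊕1⊕1⊕1⊕0⊕1⊕1⊕1⊕0⊕1⊕1⊕1⊕0⊕1⊕0⊕0 = 1
Syndrome s16…s1 = 11111 → error at position 31.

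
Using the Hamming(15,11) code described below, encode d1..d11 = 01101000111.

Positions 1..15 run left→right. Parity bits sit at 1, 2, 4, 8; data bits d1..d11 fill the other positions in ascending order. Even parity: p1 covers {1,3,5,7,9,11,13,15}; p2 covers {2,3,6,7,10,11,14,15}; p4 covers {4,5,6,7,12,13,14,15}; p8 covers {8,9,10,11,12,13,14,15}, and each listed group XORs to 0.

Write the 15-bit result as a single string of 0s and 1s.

010111001000111

Place data at non-parity positions: p1 p2 0 p4 1 1 0 p8 1 0 0 0 1 1 1
p1 (pos 1,3,5,7,9,11,13,15): XOR of data positions = 0⊕1⊕0⊕1⊕0⊕1⊕1 = 0
p2 (pos 2,3,6,7,10,11,14,15): XOR of data positions = 0⊕1⊕0⊕0⊕0⊕1⊕1 = 1
p4 (pos 4,5,6,7,12,13,14,15): XOR of data positions = 1⊕1⊕0⊕0⊕1⊕1⊕1 = 1
p8 (pos 8,9,10,11,12,13,14,15): XOR of data positions = 1⊕0⊕0⊕0⊕1⊕1⊕1 = 0
Codeword: 010111001000111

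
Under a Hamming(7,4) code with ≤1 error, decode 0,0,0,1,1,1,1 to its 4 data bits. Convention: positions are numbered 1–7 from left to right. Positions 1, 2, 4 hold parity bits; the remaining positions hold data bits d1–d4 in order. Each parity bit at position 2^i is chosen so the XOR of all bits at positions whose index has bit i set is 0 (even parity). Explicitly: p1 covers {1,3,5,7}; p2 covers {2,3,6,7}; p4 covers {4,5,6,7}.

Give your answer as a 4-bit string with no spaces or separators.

0111

s1 (pos 1,3,5,7): 0⊕0⊕1⊕1 = 0
s2 (pos 2,3,6,7): 0⊕0⊕1⊕1 = 0
s4 (pos 4,5,6,7): 1⊕1⊕1⊕1 = 0
Syndrome s4…s1 = 000 → no error.
Read data bits from positions 3,5,6,7: 0111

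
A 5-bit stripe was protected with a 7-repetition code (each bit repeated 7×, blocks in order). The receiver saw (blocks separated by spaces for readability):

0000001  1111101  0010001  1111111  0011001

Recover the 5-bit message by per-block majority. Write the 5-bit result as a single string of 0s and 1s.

01010

Block 1 (0000001): 1 one → 0
Block 2 (1111101): 6 ones → 1
Block 3 (0010001): 2 ones → 0
Block 4 (1111111): 7 ones → 1
Block 5 (0011001): 3 ones → 0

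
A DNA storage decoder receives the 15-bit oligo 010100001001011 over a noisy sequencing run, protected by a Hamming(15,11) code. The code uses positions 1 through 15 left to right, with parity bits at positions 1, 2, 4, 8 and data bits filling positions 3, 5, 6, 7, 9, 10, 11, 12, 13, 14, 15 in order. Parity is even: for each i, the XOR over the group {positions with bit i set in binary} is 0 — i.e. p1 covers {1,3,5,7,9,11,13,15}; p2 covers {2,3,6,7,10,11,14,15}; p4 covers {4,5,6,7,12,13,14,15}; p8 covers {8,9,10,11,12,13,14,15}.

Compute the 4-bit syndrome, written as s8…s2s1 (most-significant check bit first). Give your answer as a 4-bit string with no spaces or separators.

s1 (pos 1,3,5,7,9,11,13,15): 0⊕0⊕0⊕0⊕1⊕0⊕0⊕1 = 0
s2 (pos 2,3,6,7,10,11,14,15): 1⊕0⊕0⊕0⊕0⊕0⊕1⊕1 = 1
s4 (pos 4,5,6,7,12,13,14,15): 1⊕0⊕0⊕0⊕1⊕0⊕1⊕1 = 0
s8 (pos 8,9,10,11,12,13,14,15): 0⊕1⊕0⊕0⊕1⊕0⊕1⊕1 = 0
Syndrome s8…s1 = 0010 → error at position 2.

0010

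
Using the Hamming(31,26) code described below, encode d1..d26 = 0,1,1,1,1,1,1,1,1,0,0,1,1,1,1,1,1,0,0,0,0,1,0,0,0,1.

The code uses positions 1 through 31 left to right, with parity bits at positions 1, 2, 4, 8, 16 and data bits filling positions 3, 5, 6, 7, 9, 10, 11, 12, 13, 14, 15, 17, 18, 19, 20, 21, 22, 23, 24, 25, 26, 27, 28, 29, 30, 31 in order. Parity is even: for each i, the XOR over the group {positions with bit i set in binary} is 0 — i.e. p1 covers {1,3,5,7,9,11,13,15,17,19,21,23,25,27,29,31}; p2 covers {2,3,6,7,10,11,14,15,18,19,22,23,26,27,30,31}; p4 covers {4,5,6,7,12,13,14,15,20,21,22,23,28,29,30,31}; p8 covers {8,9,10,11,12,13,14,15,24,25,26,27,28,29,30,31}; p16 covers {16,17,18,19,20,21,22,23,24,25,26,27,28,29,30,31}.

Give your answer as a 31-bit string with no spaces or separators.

Place data at non-parity positions: p1 p2 0 p4 1 1 1 p8 1 1 1 1 1 0 0 p16 1 1 1 1 1 1 0 0 0 0 1 0 0 0 1
p1 (pos 1,3,5,7,9,11,13,15,17,19,21,23,25,27,29,31): XOR of data positions = 0⊕1⊕1⊕1⊕1⊕1⊕0⊕1⊕1⊕1⊕0⊕0⊕1⊕0⊕1 = 0
p2 (pos 2,3,6,7,10,11,14,15,18,19,22,23,26,27,30,31): XOR of data positions = 0⊕1⊕1⊕1⊕1⊕0⊕0⊕1⊕1⊕1⊕0⊕0⊕1⊕0⊕1 = 1
p4 (pos 4,5,6,7,12,13,14,15,20,21,22,23,28,29,30,31): XOR of data positions = 1⊕1⊕1⊕1⊕1⊕0⊕0⊕1⊕1⊕1⊕0⊕0⊕0⊕0⊕1 = 1
p8 (pos 8,9,10,11,12,13,14,15,24,25,26,27,28,29,30,31): XOR of data positions = 1⊕1⊕1⊕1⊕1⊕0⊕0⊕0⊕0⊕0⊕1⊕0⊕0⊕0⊕1 = 1
p16 (pos 16,17,18,19,20,21,22,23,24,25,26,27,28,29,30,31): XOR of data positions = 1⊕1⊕1⊕1⊕1⊕1⊕0⊕0⊕0⊕0⊕1⊕0⊕0⊕0⊕1 = 0
Codeword: 0101111111111000111111000010001

0101111111111000111111000010001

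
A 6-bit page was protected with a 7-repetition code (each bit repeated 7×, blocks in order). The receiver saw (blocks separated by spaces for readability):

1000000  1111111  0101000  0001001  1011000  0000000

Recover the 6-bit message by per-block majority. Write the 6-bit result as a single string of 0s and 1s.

Block 1 (1000000): 1 one → 0
Block 2 (1111111): 7 ones → 1
Block 3 (0101000): 2 ones → 0
Block 4 (0001001): 2 ones → 0
Block 5 (1011000): 3 ones → 0
Block 6 (0000000): 0 ones → 0

010000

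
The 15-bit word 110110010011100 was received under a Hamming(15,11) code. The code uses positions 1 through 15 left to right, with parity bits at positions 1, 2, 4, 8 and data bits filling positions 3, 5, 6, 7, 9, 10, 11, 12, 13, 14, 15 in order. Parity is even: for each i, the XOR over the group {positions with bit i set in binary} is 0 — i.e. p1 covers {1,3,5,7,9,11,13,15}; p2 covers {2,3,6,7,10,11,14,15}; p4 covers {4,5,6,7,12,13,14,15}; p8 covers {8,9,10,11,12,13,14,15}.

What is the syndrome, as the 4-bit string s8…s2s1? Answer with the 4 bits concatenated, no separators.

0000

s1 (pos 1,3,5,7,9,11,13,15): 1⊕0⊕1⊕0⊕0⊕1⊕1⊕0 = 0
s2 (pos 2,3,6,7,10,11,14,15): 1⊕0⊕0⊕0⊕0⊕1⊕0⊕0 = 0
s4 (pos 4,5,6,7,12,13,14,15): 1⊕1⊕0⊕0⊕1⊕1⊕0⊕0 = 0
s8 (pos 8,9,10,11,12,13,14,15): 1⊕0⊕0⊕1⊕1⊕1⊕0⊕0 = 0
Syndrome s8…s1 = 0000 → no error.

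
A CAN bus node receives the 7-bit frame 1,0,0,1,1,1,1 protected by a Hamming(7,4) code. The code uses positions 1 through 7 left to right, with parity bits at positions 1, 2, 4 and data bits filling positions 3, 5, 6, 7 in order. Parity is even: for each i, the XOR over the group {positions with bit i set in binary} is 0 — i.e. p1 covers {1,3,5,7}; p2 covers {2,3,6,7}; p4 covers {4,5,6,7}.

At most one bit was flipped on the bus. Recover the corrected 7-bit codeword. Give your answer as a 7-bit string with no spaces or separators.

0001111

s1 (pos 1,3,5,7): 1⊕0⊕1⊕1 = 1
s2 (pos 2,3,6,7): 0⊕0⊕1⊕1 = 0
s4 (pos 4,5,6,7): 1⊕1⊕1⊕1 = 0
Syndrome s4…s1 = 001 → error at position 1.
Flip position 1: 1001111 → 0001111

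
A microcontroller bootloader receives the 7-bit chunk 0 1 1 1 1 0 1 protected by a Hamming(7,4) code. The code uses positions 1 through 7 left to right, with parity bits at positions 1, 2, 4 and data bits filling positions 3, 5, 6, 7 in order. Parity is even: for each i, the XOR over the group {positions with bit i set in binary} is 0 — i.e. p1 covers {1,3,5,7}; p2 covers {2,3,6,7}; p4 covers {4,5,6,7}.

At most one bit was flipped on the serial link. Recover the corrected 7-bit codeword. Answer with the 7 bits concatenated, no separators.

s1 (pos 1,3,5,7): 0⊕1⊕1⊕1 = 1
s2 (pos 2,3,6,7): 1⊕1⊕0⊕1 = 1
s4 (pos 4,5,6,7): 1⊕1⊕0⊕1 = 1
Syndrome s4…s1 = 111 → error at position 7.
Flip position 7: 0111101 → 0111100

0111100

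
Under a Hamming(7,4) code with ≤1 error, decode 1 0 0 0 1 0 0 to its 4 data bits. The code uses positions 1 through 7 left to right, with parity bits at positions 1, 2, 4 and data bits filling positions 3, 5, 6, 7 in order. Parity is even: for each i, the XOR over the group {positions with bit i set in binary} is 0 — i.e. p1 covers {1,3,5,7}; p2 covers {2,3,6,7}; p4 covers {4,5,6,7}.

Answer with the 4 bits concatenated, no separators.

s1 (pos 1,3,5,7): 1⊕0⊕1⊕0 = 0
s2 (pos 2,3,6,7): 0⊕0⊕0⊕0 = 0
s4 (pos 4,5,6,7): 0⊕1⊕0⊕0 = 1
Syndrome s4…s1 = 100 → error at position 4.
Flip position 4: 1000100 → 1001100
Read data bits from positions 3,5,6,7: 0100

0100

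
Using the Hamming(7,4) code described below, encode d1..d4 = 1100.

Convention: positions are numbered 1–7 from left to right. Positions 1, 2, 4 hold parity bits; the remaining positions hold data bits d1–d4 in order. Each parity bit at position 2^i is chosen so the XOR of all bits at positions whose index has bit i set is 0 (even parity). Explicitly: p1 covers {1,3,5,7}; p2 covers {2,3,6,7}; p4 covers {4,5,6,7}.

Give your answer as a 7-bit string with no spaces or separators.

0111100

Place data at non-parity positions: p1 p2 1 p4 1 0 0
p1 (pos 1,3,5,7): XOR of data positions = 1⊕1⊕0 = 0
p2 (pos 2,3,6,7): XOR of data positions = 1⊕0⊕0 = 1
p4 (pos 4,5,6,7): XOR of data positions = 1⊕0⊕0 = 1
Codeword: 0111100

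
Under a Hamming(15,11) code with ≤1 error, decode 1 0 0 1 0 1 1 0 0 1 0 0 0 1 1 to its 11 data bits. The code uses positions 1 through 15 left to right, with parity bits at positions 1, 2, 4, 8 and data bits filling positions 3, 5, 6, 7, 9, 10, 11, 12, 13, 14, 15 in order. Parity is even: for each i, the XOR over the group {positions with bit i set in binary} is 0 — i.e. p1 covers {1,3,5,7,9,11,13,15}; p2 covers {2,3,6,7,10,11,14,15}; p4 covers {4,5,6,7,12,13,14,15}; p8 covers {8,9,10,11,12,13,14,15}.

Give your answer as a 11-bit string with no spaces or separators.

00110100010

s1 (pos 1,3,5,7,9,11,13,15): 1⊕0⊕0⊕1⊕0⊕0⊕0⊕1 = 1
s2 (pos 2,3,6,7,10,11,14,15): 0⊕0⊕1⊕1⊕1⊕0⊕1⊕1 = 1
s4 (pos 4,5,6,7,12,13,14,15): 1⊕0⊕1⊕1⊕0⊕0⊕1⊕1 = 1
s8 (pos 8,9,10,11,12,13,14,15): 0⊕0⊕1⊕0⊕0⊕0⊕1⊕1 = 1
Syndrome s8…s1 = 1111 → error at position 15.
Flip position 15: 100101100100011 → 100101100100010
Read data bits from positions 3,5,6,7,9,10,11,12,13,14,15: 00110100010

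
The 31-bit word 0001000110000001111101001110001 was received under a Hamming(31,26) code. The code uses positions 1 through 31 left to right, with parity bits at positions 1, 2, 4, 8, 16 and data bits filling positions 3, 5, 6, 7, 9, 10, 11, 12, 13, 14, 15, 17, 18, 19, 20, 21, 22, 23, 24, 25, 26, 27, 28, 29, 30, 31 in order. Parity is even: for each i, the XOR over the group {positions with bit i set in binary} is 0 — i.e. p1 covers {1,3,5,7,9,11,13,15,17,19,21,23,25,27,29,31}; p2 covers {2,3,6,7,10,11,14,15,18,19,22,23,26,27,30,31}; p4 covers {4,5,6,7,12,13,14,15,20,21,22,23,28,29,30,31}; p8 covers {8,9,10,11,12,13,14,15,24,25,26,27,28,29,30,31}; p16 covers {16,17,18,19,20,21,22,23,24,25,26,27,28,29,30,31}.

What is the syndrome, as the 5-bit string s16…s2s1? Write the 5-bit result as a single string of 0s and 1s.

00000

s1 (pos 1,3,5,7,9,11,13,15,17,19,21,23,25,27,29,31): 0⊕0⊕0⊕0⊕1⊕0⊕0⊕0⊕1⊕1⊕0⊕0⊕1⊕1⊕0⊕1 = 0
s2 (pos 2,3,6,7,10,11,14,15,18,19,22,23,26,27,30,31): 0⊕0⊕0⊕0⊕0⊕0⊕0⊕0⊕1⊕1⊕1⊕0⊕1⊕1⊕0⊕1 = 0
s4 (pos 4,5,6,7,12,13,14,15,20,21,22,23,28,29,30,31): 1⊕0⊕0⊕0⊕0⊕0⊕0⊕0⊕1⊕0⊕1⊕0⊕0⊕0⊕0⊕1 = 0
s8 (pos 8,9,10,11,12,13,14,15,24,25,26,27,28,29,30,31): 1⊕1⊕0⊕0⊕0⊕0⊕0⊕0⊕0⊕1⊕1⊕1⊕0⊕0⊕0⊕1 = 0
s16 (pos 16,17,18,19,20,21,22,23,24,25,26,27,28,29,30,31): 1⊕1⊕1⊕1⊕1⊕0⊕1⊕0⊕0⊕1⊕1⊕1⊕0⊕0⊕0⊕1 = 0
Syndrome s16…s1 = 00000 → no error.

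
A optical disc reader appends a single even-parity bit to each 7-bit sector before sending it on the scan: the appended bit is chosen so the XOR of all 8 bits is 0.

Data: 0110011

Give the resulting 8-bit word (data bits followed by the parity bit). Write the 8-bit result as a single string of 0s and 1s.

01100110

XOR of the 7 data bits: 0⊕1⊕1⊕0⊕0⊕1⊕1 = 0
Parity bit = 0 (so all 8 bits XOR to 0).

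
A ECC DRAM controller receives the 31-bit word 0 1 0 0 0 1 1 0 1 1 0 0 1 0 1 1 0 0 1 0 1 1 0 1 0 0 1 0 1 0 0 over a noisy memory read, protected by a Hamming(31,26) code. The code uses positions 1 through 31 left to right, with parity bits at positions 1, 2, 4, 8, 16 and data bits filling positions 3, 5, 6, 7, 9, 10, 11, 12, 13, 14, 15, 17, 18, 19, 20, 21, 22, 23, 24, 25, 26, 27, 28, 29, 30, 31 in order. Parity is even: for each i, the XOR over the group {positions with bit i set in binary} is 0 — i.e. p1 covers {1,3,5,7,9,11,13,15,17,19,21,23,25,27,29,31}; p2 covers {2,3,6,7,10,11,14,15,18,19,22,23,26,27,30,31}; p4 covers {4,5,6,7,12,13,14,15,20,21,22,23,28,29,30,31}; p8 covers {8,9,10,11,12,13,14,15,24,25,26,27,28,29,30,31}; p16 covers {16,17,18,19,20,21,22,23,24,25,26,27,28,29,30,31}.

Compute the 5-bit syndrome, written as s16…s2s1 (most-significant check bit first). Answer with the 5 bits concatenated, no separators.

s1 (pos 1,3,5,7,9,11,13,15,17,19,21,23,25,27,29,31): 0⊕0⊕0⊕1⊕1⊕0⊕1⊕1⊕0⊕1⊕1⊕0⊕0⊕1⊕1⊕0 = 0
s2 (pos 2,3,6,7,10,11,14,15,18,19,22,23,26,27,30,31): 1⊕0⊕1⊕1⊕1⊕0⊕0⊕1⊕0⊕1⊕1⊕0⊕0⊕1⊕0⊕0 = 0
s4 (pos 4,5,6,7,12,13,14,15,20,21,22,23,28,29,30,31): 0⊕0⊕1⊕1⊕0⊕1⊕0⊕1⊕0⊕1⊕1⊕0⊕0⊕1⊕0⊕0 = 1
s8 (pos 8,9,10,11,12,13,14,15,24,25,26,27,28,29,30,31): 0⊕1⊕1⊕0⊕0⊕1⊕0⊕1⊕1⊕0⊕0⊕1⊕0⊕1⊕0⊕0 = 1
s16 (pos 16,17,18,19,20,21,22,23,24,25,26,27,28,29,30,31): 1⊕0⊕0⊕1⊕0⊕1⊕1⊕0⊕1⊕0⊕0⊕1⊕0⊕1⊕0⊕0 = 1
Syndrome s16…s1 = 11100 → error at position 28.

11100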